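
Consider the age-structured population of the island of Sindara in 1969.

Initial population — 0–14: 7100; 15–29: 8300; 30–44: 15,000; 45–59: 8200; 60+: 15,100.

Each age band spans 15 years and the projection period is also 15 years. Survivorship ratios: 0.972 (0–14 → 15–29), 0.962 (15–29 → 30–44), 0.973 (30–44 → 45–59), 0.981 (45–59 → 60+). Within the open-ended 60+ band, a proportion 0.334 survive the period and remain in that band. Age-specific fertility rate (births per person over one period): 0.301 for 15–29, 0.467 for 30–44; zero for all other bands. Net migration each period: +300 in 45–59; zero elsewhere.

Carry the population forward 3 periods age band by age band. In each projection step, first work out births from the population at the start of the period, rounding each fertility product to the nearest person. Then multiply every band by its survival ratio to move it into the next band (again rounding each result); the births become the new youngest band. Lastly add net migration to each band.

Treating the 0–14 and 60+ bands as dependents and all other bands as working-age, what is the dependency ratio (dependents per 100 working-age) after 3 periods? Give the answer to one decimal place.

Period 1.
Births: 8300 × 0.301 = 2498, 15000 × 0.467 = 7005 ⇒ total 9503
15–29: 7100 × 0.972 = 6901
30–44: 8300 × 0.962 = 7985
45–59: 15000 × 0.973 = 14595
60+: 8200 × 0.981 + 15100 × 0.334 = 8044 + 5043 = 13087
Net migration: 45–59 + 300 → 14895
Population now: 0–14=9503, 15–29=6901, 30–44=7985, 45–59=14895, 60+=13087
Period 2.
Births: 6901 × 0.301 = 2077, 7985 × 0.467 = 3729 ⇒ total 5806
15–29: 9503 × 0.972 = 9237
30–44: 6901 × 0.962 = 6639
45–59: 7985 × 0.973 = 7769
60+: 14895 × 0.981 + 13087 × 0.334 = 14612 + 4371 = 18983
Net migration: 45–59 + 300 → 8069
Population now: 0–14=5806, 15–29=9237, 30–44=6639, 45–59=8069, 60+=18983
Period 3.
Births: 9237 × 0.301 = 2780, 6639 × 0.467 = 3100 ⇒ total 5880
15–29: 5806 × 0.972 = 5643
30–44: 9237 × 0.962 = 8886
45–59: 6639 × 0.973 = 6460
60+: 8069 × 0.981 + 18983 × 0.334 = 7916 + 6340 = 14256
Net migration: 45–59 + 300 → 6760
Population now: 0–14=5880, 15–29=5643, 30–44=8886, 45–59=6760, 60+=14256
Dependents (band 0–14 + band 60+) = 5880 + 14256 = 20136; working-age = 21289; ratio = 20136/21289 × 100 = 94.6

94.6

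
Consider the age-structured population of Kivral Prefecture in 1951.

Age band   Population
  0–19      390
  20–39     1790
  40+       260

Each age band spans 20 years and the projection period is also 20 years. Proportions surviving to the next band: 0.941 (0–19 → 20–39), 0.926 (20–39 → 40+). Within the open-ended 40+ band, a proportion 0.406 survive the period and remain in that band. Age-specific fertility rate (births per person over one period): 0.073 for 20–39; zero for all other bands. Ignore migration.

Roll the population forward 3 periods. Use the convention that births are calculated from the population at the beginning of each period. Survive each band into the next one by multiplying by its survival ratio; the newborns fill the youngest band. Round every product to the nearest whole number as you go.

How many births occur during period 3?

9

(Groups numbered youngest = 1 to oldest = 3.)
— Period 1 —
Births: 1790 × 0.073 = 131
Group 2: 390 × 0.941 = 367
Group 3: 1790 × 0.926 + 260 × 0.406 = 1658 + 106 = 1764
Population now: 0–19=131, 20–39=367, 40+=1764
— Period 2 —
Births: 367 × 0.073 = 27
Group 2: 131 × 0.941 = 123
Group 3: 367 × 0.926 + 1764 × 0.406 = 340 + 716 = 1056
Population now: 0–19=27, 20–39=123, 40+=1056
— Period 3 —
Births: 123 × 0.073 = 9
Group 2: 27 × 0.941 = 25
Group 3: 123 × 0.926 + 1056 × 0.406 = 114 + 429 = 543
Population now: 0–19=9, 20–39=25, 40+=543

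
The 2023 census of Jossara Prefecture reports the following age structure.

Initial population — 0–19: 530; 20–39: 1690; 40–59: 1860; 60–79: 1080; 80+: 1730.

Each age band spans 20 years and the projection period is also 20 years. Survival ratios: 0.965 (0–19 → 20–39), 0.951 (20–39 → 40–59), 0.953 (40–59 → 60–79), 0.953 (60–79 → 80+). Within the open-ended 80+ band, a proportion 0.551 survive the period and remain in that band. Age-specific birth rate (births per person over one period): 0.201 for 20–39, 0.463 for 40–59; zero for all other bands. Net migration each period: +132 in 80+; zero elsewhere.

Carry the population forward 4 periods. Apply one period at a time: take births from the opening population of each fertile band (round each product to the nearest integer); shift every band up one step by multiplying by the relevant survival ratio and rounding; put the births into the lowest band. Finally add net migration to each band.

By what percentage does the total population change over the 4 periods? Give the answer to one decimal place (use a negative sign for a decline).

-23.1

Period 1.
Births: 1690 × 0.201 = 340  |  1860 × 0.463 = 861 — total 1201
20–39: 530 × 0.965 = 511
40–59: 1690 × 0.951 = 1607
60–79: 1860 × 0.953 = 1773
80+: 1080 × 0.953 + 1730 × 0.551 = 1029 + 953 = 1982
Net migration: 80+ + 132 → 2114
→ [1201, 511, 1607, 1773, 2114]
Period 2.
Births: 511 × 0.201 = 103  |  1607 × 0.463 = 744 — total 847
20–39: 1201 × 0.965 = 1159
40–59: 511 × 0.951 = 486
60–79: 1607 × 0.953 = 1531
80+: 1773 × 0.953 + 2114 × 0.551 = 1690 + 1165 = 2855
Net migration: 80+ + 132 → 2987
→ [847, 1159, 486, 1531, 2987]
Period 3.
Births: 1159 × 0.201 = 233  |  486 × 0.463 = 225 — total 458
20–39: 847 × 0.965 = 817
40–59: 1159 × 0.951 = 1102
60–79: 486 × 0.953 = 463
80+: 1531 × 0.953 + 2987 × 0.551 = 1459 + 1646 = 3105
Net migration: 80+ + 132 → 3237
→ [458, 817, 1102, 463, 3237]
Period 4.
Births: 817 × 0.201 = 164  |  1102 × 0.463 = 510 — total 674
20–39: 458 × 0.965 = 442
40–59: 817 × 0.951 = 777
60–79: 1102 × 0.953 = 1050
80+: 463 × 0.953 + 3237 × 0.551 = 441 + 1784 = 2225
Net migration: 80+ + 132 → 2357
→ [674, 442, 777, 1050, 2357]
Total: 6890 → 5300; change = -1590; percentage change = -23.1%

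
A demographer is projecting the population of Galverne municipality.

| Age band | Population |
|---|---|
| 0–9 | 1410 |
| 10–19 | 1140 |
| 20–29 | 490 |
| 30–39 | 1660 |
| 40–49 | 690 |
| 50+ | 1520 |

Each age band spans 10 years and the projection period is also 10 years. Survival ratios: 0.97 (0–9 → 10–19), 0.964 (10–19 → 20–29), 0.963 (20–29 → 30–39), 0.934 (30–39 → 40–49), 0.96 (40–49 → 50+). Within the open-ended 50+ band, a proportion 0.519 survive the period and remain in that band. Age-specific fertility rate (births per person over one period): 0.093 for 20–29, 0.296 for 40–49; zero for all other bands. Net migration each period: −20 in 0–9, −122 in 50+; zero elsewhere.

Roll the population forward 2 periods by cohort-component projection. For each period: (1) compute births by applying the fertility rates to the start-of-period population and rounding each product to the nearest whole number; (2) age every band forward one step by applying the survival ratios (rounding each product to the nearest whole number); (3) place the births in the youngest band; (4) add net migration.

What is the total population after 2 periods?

After projecting period 1:
Births: 490 × 0.093 = 46 ; 690 × 0.296 = 204 — total 250
10–19: 1410 × 0.97 = 1368
20–29: 1140 × 0.964 = 1099
30–39: 490 × 0.963 = 472
40–49: 1660 × 0.934 = 1550
50+: 690 × 0.96 + 1520 × 0.519 = 662 + 789 = 1451
Net migration: 0–9 − 20 → 230; 50+ − 122 → 1329
Population now: 0–9=230, 10–19=1368, 20–29=1099, 30–39=472, 40–49=1550, 50+=1329
After projecting period 2:
Births: 1099 × 0.093 = 102 ; 1550 × 0.296 = 459 — total 561
10–19: 230 × 0.97 = 223
20–29: 1368 × 0.964 = 1319
30–39: 1099 × 0.963 = 1058
40–49: 472 × 0.934 = 441
50+: 1550 × 0.96 + 1329 × 0.519 = 1488 + 690 = 2178
Net migration: 0–9 − 20 → 541; 50+ − 122 → 2056
Population now: 0–9=541, 10–19=223, 20–29=1319, 30–39=1058, 40–49=441, 50+=2056
Total after period 2: 541 + 223 + 1319 + 1058 + 441 + 2056 = 5638

5638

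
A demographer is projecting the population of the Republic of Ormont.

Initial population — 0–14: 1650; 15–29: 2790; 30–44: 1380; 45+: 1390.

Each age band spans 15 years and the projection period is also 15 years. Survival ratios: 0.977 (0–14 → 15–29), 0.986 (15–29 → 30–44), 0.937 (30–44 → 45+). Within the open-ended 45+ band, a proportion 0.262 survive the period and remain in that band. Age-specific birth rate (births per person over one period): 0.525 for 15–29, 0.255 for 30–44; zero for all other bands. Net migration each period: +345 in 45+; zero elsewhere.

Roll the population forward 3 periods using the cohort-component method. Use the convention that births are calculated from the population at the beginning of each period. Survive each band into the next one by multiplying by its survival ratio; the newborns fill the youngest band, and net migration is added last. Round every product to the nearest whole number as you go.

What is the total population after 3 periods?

7336

(Bands numbered youngest = 1 to oldest = 4.)
— Period 1 —
Births: 2790 × 0.525 = 1465  |  1380 × 0.255 = 352 → 1817
Band 2: 1650 × 0.977 = 1612
Band 3: 2790 × 0.986 = 2751
Band 4: 1380 × 0.937 + 1390 × 0.262 = 1293 + 364 = 1657
Net migration: Band 4 + 345 → 2002
Population now: 0–14=1817, 15–29=1612, 30–44=2751, 45+=2002
— Period 2 —
Births: 1612 × 0.525 = 846  |  2751 × 0.255 = 702 → 1548
Band 2: 1817 × 0.977 = 1775
Band 3: 1612 × 0.986 = 1589
Band 4: 2751 × 0.937 + 2002 × 0.262 = 2578 + 525 = 3103
Net migration: Band 4 + 345 → 3448
Population now: 0–14=1548, 15–29=1775, 30–44=1589, 45+=3448
— Period 3 —
Births: 1775 × 0.525 = 932  |  1589 × 0.255 = 405 → 1337
Band 2: 1548 × 0.977 = 1512
Band 3: 1775 × 0.986 = 1750
Band 4: 1589 × 0.937 + 3448 × 0.262 = 1489 + 903 = 2392
Net migration: Band 4 + 345 → 2737
Population now: 0–14=1337, 15–29=1512, 30–44=1750, 45+=2737
Total after period 3: 1337 + 1512 + 1750 + 2737 = 7336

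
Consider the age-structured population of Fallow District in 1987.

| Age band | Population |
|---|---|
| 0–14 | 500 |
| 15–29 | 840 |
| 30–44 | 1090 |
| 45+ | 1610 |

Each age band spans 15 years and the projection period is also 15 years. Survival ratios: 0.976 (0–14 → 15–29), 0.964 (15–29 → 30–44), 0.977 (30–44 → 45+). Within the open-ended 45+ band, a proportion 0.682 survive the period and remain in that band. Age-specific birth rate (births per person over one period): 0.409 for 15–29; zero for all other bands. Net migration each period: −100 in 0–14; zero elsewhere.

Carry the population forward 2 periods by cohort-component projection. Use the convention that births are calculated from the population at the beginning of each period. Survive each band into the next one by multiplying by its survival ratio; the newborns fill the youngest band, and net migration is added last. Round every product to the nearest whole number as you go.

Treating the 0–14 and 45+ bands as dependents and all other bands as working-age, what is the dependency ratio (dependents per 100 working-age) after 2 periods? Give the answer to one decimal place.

After projecting period 1:
Births: 840 × 0.409 = 344
15–29: 500 × 0.976 = 488
30–44: 840 × 0.964 = 810
45+: 1090 × 0.977 + 1610 × 0.682 = 1065 + 1098 = 2163
Net migration: 0–14 − 100 → 244
Giving 244 / 488 / 810 / 2163.
After projecting period 2:
Births: 488 × 0.409 = 200
15–29: 244 × 0.976 = 238
30–44: 488 × 0.964 = 470
45+: 810 × 0.977 + 2163 × 0.682 = 791 + 1475 = 2266
Net migration: 0–14 − 100 → 100
Giving 100 / 238 / 470 / 2266.
Dependents (band 0–14 + band 45+) = 100 + 2266 = 2366; working-age = 708; ratio = 2366/708 × 100 = 334.2

334.2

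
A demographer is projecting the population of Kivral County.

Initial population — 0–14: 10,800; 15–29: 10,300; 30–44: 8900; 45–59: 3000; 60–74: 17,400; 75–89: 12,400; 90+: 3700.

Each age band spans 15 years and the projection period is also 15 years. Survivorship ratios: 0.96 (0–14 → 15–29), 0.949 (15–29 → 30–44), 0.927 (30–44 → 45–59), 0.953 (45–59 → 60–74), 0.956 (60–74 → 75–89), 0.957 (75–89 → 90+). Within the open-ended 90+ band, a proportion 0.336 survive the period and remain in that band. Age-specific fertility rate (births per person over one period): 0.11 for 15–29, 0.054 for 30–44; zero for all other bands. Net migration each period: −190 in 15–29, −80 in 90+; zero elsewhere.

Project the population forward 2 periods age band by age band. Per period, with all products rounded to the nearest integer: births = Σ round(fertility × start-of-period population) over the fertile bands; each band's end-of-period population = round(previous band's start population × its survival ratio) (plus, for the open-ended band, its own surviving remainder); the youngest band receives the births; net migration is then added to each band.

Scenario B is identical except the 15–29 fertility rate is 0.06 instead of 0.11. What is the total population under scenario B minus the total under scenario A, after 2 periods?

Call the bands 1 to 7, youngest first.
After projecting period 1:
Births: 10300 × 0.11 = 1133 ; 8900 × 0.054 = 481 ⇒ total 1614
Band 2: 10800 × 0.96 = 10368
Band 3: 10300 × 0.949 = 9775
Band 4: 8900 × 0.927 = 8250
Band 5: 3000 × 0.953 = 2859
Band 6: 17400 × 0.956 = 16634
Band 7: 12400 × 0.957 + 3700 × 0.336 = 11867 + 1243 = 13110
Net migration: Band 2 − 190 → 10178; Band 7 − 80 → 13030
End of period: [1614, 10178, 9775, 8250, 2859, 16634, 13030]
After projecting period 2:
Births: 10178 × 0.11 = 1120 ; 9775 × 0.054 = 528 ⇒ total 1648
Band 2: 1614 × 0.96 = 1549
Band 3: 10178 × 0.949 = 9659
Band 4: 9775 × 0.927 = 9061
Band 5: 8250 × 0.953 = 7862
Band 6: 2859 × 0.956 = 2733
Band 7: 16634 × 0.957 + 13030 × 0.336 = 15919 + 4378 = 20297
Net migration: Band 2 − 190 → 1359; Band 7 − 80 → 20217
End of period: [1648, 1359, 9659, 9061, 7862, 2733, 20217]
Scenario A total after 2 periods: 52539
Scenario B projection —
After projecting period 1:
Births: 10300 × 0.06 = 618 ; 8900 × 0.054 = 481 ⇒ total 1099
Band 2: 10800 × 0.96 = 10368
Band 3: 10300 × 0.949 = 9775
Band 4: 8900 × 0.927 = 8250
Band 5: 3000 × 0.953 = 2859
Band 6: 17400 × 0.956 = 16634
Band 7: 12400 × 0.957 + 3700 × 0.336 = 11867 + 1243 = 13110
Net migration: Band 2 − 190 → 10178; Band 7 − 80 → 13030
End of period: [1099, 10178, 9775, 8250, 2859, 16634, 13030]
After projecting period 2:
Births: 10178 × 0.06 = 611 ; 9775 × 0.054 = 528 ⇒ total 1139
Band 2: 1099 × 0.96 = 1055
Band 3: 10178 × 0.949 = 9659
Band 4: 9775 × 0.927 = 9061
Band 5: 8250 × 0.953 = 7862
Band 6: 2859 × 0.956 = 2733
Band 7: 16634 × 0.957 + 13030 × 0.336 = 15919 + 4378 = 20297
Net migration: Band 2 − 190 → 865; Band 7 − 80 → 20217
End of period: [1139, 865, 9659, 9061, 7862, 2733, 20217]
Scenario B total after 2 periods: 51536
Difference B − A = 51536 − 52539 = -1003

-1003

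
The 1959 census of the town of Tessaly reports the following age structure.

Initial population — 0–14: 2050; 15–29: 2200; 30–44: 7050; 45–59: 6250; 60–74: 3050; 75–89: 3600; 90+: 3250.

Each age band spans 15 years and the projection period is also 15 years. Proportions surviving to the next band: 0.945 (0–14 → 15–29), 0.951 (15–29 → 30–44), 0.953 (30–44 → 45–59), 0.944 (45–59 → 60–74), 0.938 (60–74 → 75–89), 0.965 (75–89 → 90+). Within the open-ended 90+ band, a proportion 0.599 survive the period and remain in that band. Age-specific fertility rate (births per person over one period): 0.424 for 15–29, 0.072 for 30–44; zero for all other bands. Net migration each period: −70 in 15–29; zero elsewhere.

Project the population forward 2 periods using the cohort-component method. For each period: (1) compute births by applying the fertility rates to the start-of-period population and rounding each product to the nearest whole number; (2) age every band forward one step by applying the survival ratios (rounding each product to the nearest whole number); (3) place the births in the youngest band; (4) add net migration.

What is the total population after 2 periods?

23890

(Bands numbered youngest = 1 to oldest = 7.)
— Period 1 —
Births: 2200 × 0.424 = 933, 7050 × 0.072 = 508 ⇒ total 1441
Band 2: 2050 × 0.945 = 1937
Band 3: 2200 × 0.951 = 2092
Band 4: 7050 × 0.953 = 6719
Band 5: 6250 × 0.944 = 5900
Band 6: 3050 × 0.938 = 2861
Band 7: 3600 × 0.965 + 3250 × 0.599 = 3474 + 1947 = 5421
Net migration: Band 2 − 70 → 1867
→ [1441, 1867, 2092, 6719, 5900, 2861, 5421]
— Period 2 —
Births: 1867 × 0.424 = 792, 2092 × 0.072 = 151 ⇒ total 943
Band 2: 1441 × 0.945 = 1362
Band 3: 1867 × 0.951 = 1776
Band 4: 2092 × 0.953 = 1994
Band 5: 6719 × 0.944 = 6343
Band 6: 5900 × 0.938 = 5534
Band 7: 2861 × 0.965 + 5421 × 0.599 = 2761 + 3247 = 6008
Net migration: Band 2 − 70 → 1292
→ [943, 1292, 1776, 1994, 6343, 5534, 6008]
Total after period 2: 943 + 1292 + 1776 + 1994 + 6343 + 5534 + 6008 = 23890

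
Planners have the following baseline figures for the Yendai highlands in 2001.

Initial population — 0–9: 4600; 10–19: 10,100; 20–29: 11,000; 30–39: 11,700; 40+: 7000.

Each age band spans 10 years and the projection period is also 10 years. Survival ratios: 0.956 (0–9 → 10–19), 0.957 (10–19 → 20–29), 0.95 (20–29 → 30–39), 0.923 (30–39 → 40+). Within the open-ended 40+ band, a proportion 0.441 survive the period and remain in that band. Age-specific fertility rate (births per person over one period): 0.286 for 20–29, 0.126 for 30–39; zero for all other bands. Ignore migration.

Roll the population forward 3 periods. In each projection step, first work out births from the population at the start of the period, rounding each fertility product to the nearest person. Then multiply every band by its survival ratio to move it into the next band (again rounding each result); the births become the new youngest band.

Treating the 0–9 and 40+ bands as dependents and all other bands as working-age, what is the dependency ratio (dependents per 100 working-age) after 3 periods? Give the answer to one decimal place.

Period 1.
Births: 11000 × 0.286 = 3146 ; 11700 × 0.126 = 1474 — total 4620
10–19: 4600 × 0.956 = 4398
20–29: 10100 × 0.957 = 9666
30–39: 11000 × 0.95 = 10450
40+: 11700 × 0.923 + 7000 × 0.441 = 10799 + 3087 = 13886
End of period: [4620, 4398, 9666, 10450, 13886]
Period 2.
Births: 9666 × 0.286 = 2764 ; 10450 × 0.126 = 1317 — total 4081
10–19: 4620 × 0.956 = 4417
20–29: 4398 × 0.957 = 4209
30–39: 9666 × 0.95 = 9183
40+: 10450 × 0.923 + 13886 × 0.441 = 9645 + 6124 = 15769
End of period: [4081, 4417, 4209, 9183, 15769]
Period 3.
Births: 4209 × 0.286 = 1204 ; 9183 × 0.126 = 1157 — total 2361
10–19: 4081 × 0.956 = 3901
20–29: 4417 × 0.957 = 4227
30–39: 4209 × 0.95 = 3999
40+: 9183 × 0.923 + 15769 × 0.441 = 8476 + 6954 = 15430
End of period: [2361, 3901, 4227, 3999, 15430]
Dependents (band 0–9 + band 40+) = 2361 + 15430 = 17791; working-age = 12127; ratio = 17791/12127 × 100 = 146.7

146.7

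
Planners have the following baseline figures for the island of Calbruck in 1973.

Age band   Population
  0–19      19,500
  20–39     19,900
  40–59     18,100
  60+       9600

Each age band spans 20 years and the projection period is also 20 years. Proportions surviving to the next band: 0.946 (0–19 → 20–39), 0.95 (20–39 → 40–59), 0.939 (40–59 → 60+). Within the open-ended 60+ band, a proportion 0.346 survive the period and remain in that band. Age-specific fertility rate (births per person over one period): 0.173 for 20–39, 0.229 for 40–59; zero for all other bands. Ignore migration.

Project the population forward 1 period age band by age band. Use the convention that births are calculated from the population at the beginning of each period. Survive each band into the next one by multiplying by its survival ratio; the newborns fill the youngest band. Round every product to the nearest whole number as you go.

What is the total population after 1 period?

65258

Call the groups 1 to 4, youngest first.
Period 1.
Births: 19900 × 0.173 = 3443 ; 18100 × 0.229 = 4145 → 7588
Group 2: 19500 × 0.946 = 18447
Group 3: 19900 × 0.95 = 18905
Group 4: 18100 × 0.939 + 9600 × 0.346 = 16996 + 3322 = 20318
End of period: [7588, 18447, 18905, 20318]
Total after period 1: 7588 + 18447 + 18905 + 20318 = 65258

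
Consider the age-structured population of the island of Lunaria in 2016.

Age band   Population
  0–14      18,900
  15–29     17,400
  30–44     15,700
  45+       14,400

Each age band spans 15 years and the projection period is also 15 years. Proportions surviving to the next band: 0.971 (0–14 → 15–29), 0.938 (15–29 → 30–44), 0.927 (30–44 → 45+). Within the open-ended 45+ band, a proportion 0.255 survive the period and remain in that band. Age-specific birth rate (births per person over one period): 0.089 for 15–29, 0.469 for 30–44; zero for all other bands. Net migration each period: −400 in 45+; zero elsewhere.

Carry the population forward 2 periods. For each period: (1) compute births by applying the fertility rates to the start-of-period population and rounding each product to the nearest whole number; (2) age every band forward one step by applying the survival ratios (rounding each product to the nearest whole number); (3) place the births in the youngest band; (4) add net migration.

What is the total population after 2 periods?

Call the bands 1 to 4, youngest first.
Period 1:
Births: 17400 × 0.089 = 1549  |  15700 × 0.469 = 7363 → total 8912
Band 2: 18900 × 0.971 = 18352
Band 3: 17400 × 0.938 = 16321
Band 4: 15700 × 0.927 + 14400 × 0.255 = 14554 + 3672 = 18226
Net migration: Band 4 − 400 → 17826
End of period: [8912, 18352, 16321, 17826]
Period 2:
Births: 18352 × 0.089 = 1633  |  16321 × 0.469 = 7655 → total 9288
Band 2: 8912 × 0.971 = 8654
Band 3: 18352 × 0.938 = 17214
Band 4: 16321 × 0.927 + 17826 × 0.255 = 15130 + 4546 = 19676
Net migration: Band 4 − 400 → 19276
End of period: [9288, 8654, 17214, 19276]
Total after period 2: 9288 + 8654 + 17214 + 19276 = 54432

54432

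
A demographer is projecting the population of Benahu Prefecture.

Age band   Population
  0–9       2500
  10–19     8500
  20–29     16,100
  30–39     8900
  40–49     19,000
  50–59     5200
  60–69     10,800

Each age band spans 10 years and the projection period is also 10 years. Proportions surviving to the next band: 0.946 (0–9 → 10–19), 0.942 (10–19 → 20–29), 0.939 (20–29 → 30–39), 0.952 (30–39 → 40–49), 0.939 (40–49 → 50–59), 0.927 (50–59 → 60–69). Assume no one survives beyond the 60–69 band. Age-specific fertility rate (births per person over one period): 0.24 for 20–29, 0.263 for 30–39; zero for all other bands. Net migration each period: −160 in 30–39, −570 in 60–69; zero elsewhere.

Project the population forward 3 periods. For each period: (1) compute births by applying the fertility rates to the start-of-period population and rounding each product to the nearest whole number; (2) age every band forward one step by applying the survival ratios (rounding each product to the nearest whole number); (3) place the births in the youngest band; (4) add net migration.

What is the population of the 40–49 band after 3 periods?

(Bands numbered youngest = 1 to oldest = 7.)
[period 1]
Births: 16100 × 0.24 = 3864, 8900 × 0.263 = 2341 → 6205
Band 2: 2500 × 0.946 = 2365
Band 3: 8500 × 0.942 = 8007
Band 4: 16100 × 0.939 = 15118
Band 5: 8900 × 0.952 = 8473
Band 6: 19000 × 0.939 = 17841
Band 7: 5200 × 0.927 = 4820
Net migration: Band 4 − 160 → 14958; Band 7 − 570 → 4250
→ [6205, 2365, 8007, 14958, 8473, 17841, 4250]
[period 2]
Births: 8007 × 0.24 = 1922, 14958 × 0.263 = 3934 → 5856
Band 2: 6205 × 0.946 = 5870
Band 3: 2365 × 0.942 = 2228
Band 4: 8007 × 0.939 = 7519
Band 5: 14958 × 0.952 = 14240
Band 6: 8473 × 0.939 = 7956
Band 7: 17841 × 0.927 = 16539
Net migration: Band 4 − 160 → 7359; Band 7 − 570 → 15969
→ [5856, 5870, 2228, 7359, 14240, 7956, 15969]
[period 3]
Births: 2228 × 0.24 = 535, 7359 × 0.263 = 1935 → 2470
Band 2: 5856 × 0.946 = 5540
Band 3: 5870 × 0.942 = 5530
Band 4: 2228 × 0.939 = 2092
Band 5: 7359 × 0.952 = 7006
Band 6: 14240 × 0.939 = 13371
Band 7: 7956 × 0.927 = 7375
Net migration: Band 4 − 160 → 1932; Band 7 − 570 → 6805
→ [2470, 5540, 5530, 1932, 7006, 13371, 6805]

7006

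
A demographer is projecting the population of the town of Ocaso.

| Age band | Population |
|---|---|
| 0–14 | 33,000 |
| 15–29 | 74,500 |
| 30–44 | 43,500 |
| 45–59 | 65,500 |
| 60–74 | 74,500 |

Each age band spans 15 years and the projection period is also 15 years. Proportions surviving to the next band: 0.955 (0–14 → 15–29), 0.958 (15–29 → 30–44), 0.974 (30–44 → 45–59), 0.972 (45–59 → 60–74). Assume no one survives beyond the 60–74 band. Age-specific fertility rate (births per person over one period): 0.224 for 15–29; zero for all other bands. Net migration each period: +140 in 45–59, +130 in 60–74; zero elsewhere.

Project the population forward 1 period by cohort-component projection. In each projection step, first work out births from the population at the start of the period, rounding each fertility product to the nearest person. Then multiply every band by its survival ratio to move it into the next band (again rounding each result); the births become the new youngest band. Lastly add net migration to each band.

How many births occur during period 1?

16688

Let band 1 be 0–14 through band 5 = 60–74.
— Period 1 —
Births: 74500 × 0.224 = 16688
Band 2: 33000 × 0.955 = 31515
Band 3: 74500 × 0.958 = 71371
Band 4: 43500 × 0.974 = 42369
Band 5: 65500 × 0.972 = 63666
Net migration: Band 4 + 140 → 42509; Band 5 + 130 → 63796
→ [16688, 31515, 71371, 42509, 63796]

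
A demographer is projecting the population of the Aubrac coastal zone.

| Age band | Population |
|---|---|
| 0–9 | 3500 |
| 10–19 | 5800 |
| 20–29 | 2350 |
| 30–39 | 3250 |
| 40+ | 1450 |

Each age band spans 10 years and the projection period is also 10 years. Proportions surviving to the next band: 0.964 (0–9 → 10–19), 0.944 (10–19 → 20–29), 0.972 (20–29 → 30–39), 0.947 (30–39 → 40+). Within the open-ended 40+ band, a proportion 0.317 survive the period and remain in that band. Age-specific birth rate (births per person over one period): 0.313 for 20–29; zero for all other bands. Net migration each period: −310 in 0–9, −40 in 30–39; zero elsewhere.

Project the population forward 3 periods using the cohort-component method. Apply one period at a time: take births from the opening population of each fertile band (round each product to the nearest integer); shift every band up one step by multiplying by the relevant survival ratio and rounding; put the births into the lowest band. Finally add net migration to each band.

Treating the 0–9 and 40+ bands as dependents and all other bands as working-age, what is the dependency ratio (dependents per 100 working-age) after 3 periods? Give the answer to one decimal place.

140.0

Let group 1 be 0–9 through group 5 = 40+.
Period 1.
Births: 2350 * 0.313 = 736
Group 2: 3500 * 0.964 = 3374
Group 3: 5800 * 0.944 = 5475
Group 4: 2350 * 0.972 = 2284
Group 5: 3250 * 0.947 + 1450 * 0.317 = 3078 + 460 = 3538
Net migration: Group 1 − 310 → 426; Group 4 − 40 → 2244
Population now: 0–9=426, 10–19=3374, 20–29=5475, 30–39=2244, 40+=3538
Period 2.
Births: 5475 * 0.313 = 1714
Group 2: 426 * 0.964 = 411
Group 3: 3374 * 0.944 = 3185
Group 4: 5475 * 0.972 = 5322
Group 5: 2244 * 0.947 + 3538 * 0.317 = 2125 + 1122 = 3247
Net migration: Group 1 − 310 → 1404; Group 4 − 40 → 5282
Population now: 0–9=1404, 10–19=411, 20–29=3185, 30–39=5282, 40+=3247
Period 3.
Births: 3185 * 0.313 = 997
Group 2: 1404 * 0.964 = 1353
Group 3: 411 * 0.944 = 388
Group 4: 3185 * 0.972 = 3096
Group 5: 5282 * 0.947 + 3247 * 0.317 = 5002 + 1029 = 6031
Net migration: Group 1 − 310 → 687; Group 4 − 40 → 3056
Population now: 0–9=687, 10–19=1353, 20–29=388, 30–39=3056, 40+=6031
Dependents (band 0–9 + band 40+) = 687 + 6031 = 6718; working-age = 4797; ratio = 6718/4797 × 100 = 140.0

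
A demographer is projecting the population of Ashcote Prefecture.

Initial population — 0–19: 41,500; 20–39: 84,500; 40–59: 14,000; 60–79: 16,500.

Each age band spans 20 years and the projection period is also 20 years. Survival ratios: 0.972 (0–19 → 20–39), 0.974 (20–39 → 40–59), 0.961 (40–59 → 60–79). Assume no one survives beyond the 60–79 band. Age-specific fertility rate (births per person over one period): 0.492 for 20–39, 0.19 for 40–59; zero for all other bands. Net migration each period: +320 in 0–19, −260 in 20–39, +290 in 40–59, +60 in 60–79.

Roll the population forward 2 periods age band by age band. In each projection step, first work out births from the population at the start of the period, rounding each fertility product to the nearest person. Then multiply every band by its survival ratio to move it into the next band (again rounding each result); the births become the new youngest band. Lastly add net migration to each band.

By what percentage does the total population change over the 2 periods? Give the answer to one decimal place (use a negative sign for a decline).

Period 1.
Births: 84500 × 0.492 = 41574  |  14000 × 0.19 = 2660 — total 44234
20–39: 41500 × 0.972 = 40338
40–59: 84500 × 0.974 = 82303
60–79: 14000 × 0.961 = 13454
Net migration: 0–19 + 320 → 44554; 20–39 − 260 → 40078; 40–59 + 290 → 82593; 60–79 + 60 → 13514
Giving 44554 / 40078 / 82593 / 13514.
Period 2.
Births: 40078 × 0.492 = 19718  |  82593 × 0.19 = 15693 — total 35411
20–39: 44554 × 0.972 = 43306
40–59: 40078 × 0.974 = 39036
60–79: 82593 × 0.961 = 79372
Net migration: 0–19 + 320 → 35731; 20–39 − 260 → 43046; 40–59 + 290 → 39326; 60–79 + 60 → 79432
Giving 35731 / 43046 / 39326 / 79432.
Total: 156500 → 197535; change = 41035; percentage change = 26.2%

26.2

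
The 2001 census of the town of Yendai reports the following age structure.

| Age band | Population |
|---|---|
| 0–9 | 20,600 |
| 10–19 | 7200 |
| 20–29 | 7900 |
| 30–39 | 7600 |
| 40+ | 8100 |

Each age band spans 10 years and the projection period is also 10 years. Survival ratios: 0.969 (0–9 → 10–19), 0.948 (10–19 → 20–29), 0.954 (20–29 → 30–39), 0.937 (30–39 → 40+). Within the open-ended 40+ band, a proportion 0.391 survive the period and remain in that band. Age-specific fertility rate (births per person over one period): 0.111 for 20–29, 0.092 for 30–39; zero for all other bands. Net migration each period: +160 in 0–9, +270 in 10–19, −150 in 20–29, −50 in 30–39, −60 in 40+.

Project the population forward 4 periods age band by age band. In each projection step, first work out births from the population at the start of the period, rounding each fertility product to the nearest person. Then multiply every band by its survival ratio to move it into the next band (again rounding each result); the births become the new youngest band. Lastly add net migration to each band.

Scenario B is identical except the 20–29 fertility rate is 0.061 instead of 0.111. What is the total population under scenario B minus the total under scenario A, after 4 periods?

-1683

Period 1:
Births: 7900 × 0.111 = 877  |  7600 × 0.092 = 699 — total 1576
10–19: 20600 × 0.969 = 19961
20–29: 7200 × 0.948 = 6826
30–39: 7900 × 0.954 = 7537
40+: 7600 × 0.937 + 8100 × 0.391 = 7121 + 3167 = 10288
Net migration: 0–9 + 160 → 1736; 10–19 + 270 → 20231; 20–29 − 150 → 6676; 30–39 − 50 → 7487; 40+ − 60 → 10228
Population now: 0–9=1736, 10–19=20231, 20–29=6676, 30–39=7487, 40+=10228
Period 2:
Births: 6676 × 0.111 = 741  |  7487 × 0.092 = 689 — total 1430
10–19: 1736 × 0.969 = 1682
20–29: 20231 × 0.948 = 19179
30–39: 6676 × 0.954 = 6369
40+: 7487 × 0.937 + 10228 × 0.391 = 7015 + 3999 = 11014
Net migration: 0–9 + 160 → 1590; 10–19 + 270 → 1952; 20–29 − 150 → 19029; 30–39 − 50 → 6319; 40+ − 60 → 10954
Population now: 0–9=1590, 10–19=1952, 20–29=19029, 30–39=6319, 40+=10954
Period 3:
Births: 19029 × 0.111 = 2112  |  6319 × 0.092 = 581 — total 2693
10–19: 1590 × 0.969 = 1541
20–29: 1952 × 0.948 = 1850
30–39: 19029 × 0.954 = 18154
40+: 6319 × 0.937 + 10954 × 0.391 = 5921 + 4283 = 10204
Net migration: 0–9 + 160 → 2853; 10–19 + 270 → 1811; 20–29 − 150 → 1700; 30–39 − 50 → 18104; 40+ − 60 → 10144
Population now: 0–9=2853, 10–19=1811, 20–29=1700, 30–39=18104, 40+=10144
Period 4:
Births: 1700 × 0.111 = 189  |  18104 × 0.092 = 1666 — total 1855
10–19: 2853 × 0.969 = 2765
20–29: 1811 × 0.948 = 1717
30–39: 1700 × 0.954 = 1622
40+: 18104 × 0.937 + 10144 × 0.391 = 16963 + 3966 = 20929
Net migration: 0–9 + 160 → 2015; 10–19 + 270 → 3035; 20–29 − 150 → 1567; 30–39 − 50 → 1572; 40+ − 60 → 20869
Population now: 0–9=2015, 10–19=3035, 20–29=1567, 30–39=1572, 40+=20869
Scenario A total after 4 periods: 29058
Scenario B projection —
Period 1:
Births: 7900 × 0.061 = 482  |  7600 × 0.092 = 699 — total 1181
10–19: 20600 × 0.969 = 19961
20–29: 7200 × 0.948 = 6826
30–39: 7900 × 0.954 = 7537
40+: 7600 × 0.937 + 8100 × 0.391 = 7121 + 3167 = 10288
Net migration: 0–9 + 160 → 1341; 10–19 + 270 → 20231; 20–29 − 150 → 6676; 30–39 − 50 → 7487; 40+ − 60 → 10228
Population now: 0–9=1341, 10–19=20231, 20–29=6676, 30–39=7487, 40+=10228
Period 2:
Births: 6676 × 0.061 = 407  |  7487 × 0.092 = 689 — total 1096
10–19: 1341 × 0.969 = 1299
20–29: 20231 × 0.948 = 19179
30–39: 6676 × 0.954 = 6369
40+: 7487 × 0.937 + 10228 × 0.391 = 7015 + 3999 = 11014
Net migration: 0–9 + 160 → 1256; 10–19 + 270 → 1569; 20–29 − 150 → 19029; 30–39 − 50 → 6319; 40+ − 60 → 10954
Population now: 0–9=1256, 10–19=1569, 20–29=19029, 30–39=6319, 40+=10954
Period 3:
Births: 19029 × 0.061 = 1161  |  6319 × 0.092 = 581 — total 1742
10–19: 1256 × 0.969 = 1217
20–29: 1569 × 0.948 = 1487
30–39: 19029 × 0.954 = 18154
40+: 6319 × 0.937 + 10954 × 0.391 = 5921 + 4283 = 10204
Net migration: 0–9 + 160 → 1902; 10–19 + 270 → 1487; 20–29 − 150 → 1337; 30–39 − 50 → 18104; 40+ − 60 → 10144
Population now: 0–9=1902, 10–19=1487, 20–29=1337, 30–39=18104, 40+=10144
Period 4:
Births: 1337 × 0.061 = 82  |  18104 × 0.092 = 1666 — total 1748
10–19: 1902 × 0.969 = 1843
20–29: 1487 × 0.948 = 1410
30–39: 1337 × 0.954 = 1275
40+: 18104 × 0.937 + 10144 × 0.391 = 16963 + 3966 = 20929
Net migration: 0–9 + 160 → 1908; 10–19 + 270 → 2113; 20–29 − 150 → 1260; 30–39 − 50 → 1225; 40+ − 60 → 20869
Population now: 0–9=1908, 10–19=2113, 20–29=1260, 30–39=1225, 40+=20869
Scenario B total after 4 periods: 27375
Difference B − A = 27375 − 29058 = -1683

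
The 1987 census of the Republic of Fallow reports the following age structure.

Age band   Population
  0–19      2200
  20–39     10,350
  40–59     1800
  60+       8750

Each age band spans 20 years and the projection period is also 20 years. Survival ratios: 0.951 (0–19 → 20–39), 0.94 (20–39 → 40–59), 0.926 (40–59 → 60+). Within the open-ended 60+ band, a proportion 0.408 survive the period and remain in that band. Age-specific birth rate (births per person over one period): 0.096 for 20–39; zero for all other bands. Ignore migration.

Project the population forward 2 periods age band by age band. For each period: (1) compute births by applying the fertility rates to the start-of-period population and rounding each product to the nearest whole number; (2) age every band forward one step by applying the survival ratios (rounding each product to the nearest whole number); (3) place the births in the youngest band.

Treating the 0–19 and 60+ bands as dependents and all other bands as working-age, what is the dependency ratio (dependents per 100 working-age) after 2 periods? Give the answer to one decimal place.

389.8

— Period 1 —
Births: 10350 × 0.096 = 994
20–39: 2200 × 0.951 = 2092
40–59: 10350 × 0.94 = 9729
60+: 1800 × 0.926 + 8750 × 0.408 = 1667 + 3570 = 5237
Giving 994 / 2092 / 9729 / 5237.
— Period 2 —
Births: 2092 × 0.096 = 201
20–39: 994 × 0.951 = 945
40–59: 2092 × 0.94 = 1966
60+: 9729 × 0.926 + 5237 × 0.408 = 9009 + 2137 = 11146
Giving 201 / 945 / 1966 / 11146.
Dependents (band 0–19 + band 60+) = 201 + 11146 = 11347; working-age = 2911; ratio = 11347/2911 × 100 = 389.8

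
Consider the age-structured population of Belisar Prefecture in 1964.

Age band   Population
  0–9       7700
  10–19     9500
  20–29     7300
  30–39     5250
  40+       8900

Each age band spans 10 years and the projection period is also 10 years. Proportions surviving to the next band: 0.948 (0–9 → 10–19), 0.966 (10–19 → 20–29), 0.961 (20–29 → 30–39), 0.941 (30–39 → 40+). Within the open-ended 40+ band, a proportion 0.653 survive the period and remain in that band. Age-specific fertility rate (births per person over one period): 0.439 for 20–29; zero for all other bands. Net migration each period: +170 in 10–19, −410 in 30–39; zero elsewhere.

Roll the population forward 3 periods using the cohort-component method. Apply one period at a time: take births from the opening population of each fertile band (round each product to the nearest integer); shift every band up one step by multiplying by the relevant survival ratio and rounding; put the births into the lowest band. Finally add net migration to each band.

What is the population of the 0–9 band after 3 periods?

Period 1.
Births: 7300 * 0.439 = 3205
10–19: 7700 * 0.948 = 7300
20–29: 9500 * 0.966 = 9177
30–39: 7300 * 0.961 = 7015
40+: 5250 * 0.941 + 8900 * 0.653 = 4940 + 5812 = 10752
Net migration: 10–19 + 170 → 7470; 30–39 − 410 → 6605
Population now: 0–9=3205, 10–19=7470, 20–29=9177, 30–39=6605, 40+=10752
Period 2.
Births: 9177 * 0.439 = 4029
10–19: 3205 * 0.948 = 3038
20–29: 7470 * 0.966 = 7216
30–39: 9177 * 0.961 = 8819
40+: 6605 * 0.941 + 10752 * 0.653 = 6215 + 7021 = 13236
Net migration: 10–19 + 170 → 3208; 30–39 − 410 → 8409
Population now: 0–9=4029, 10–19=3208, 20–29=7216, 30–39=8409, 40+=13236
Period 3.
Births: 7216 * 0.439 = 3168
10–19: 4029 * 0.948 = 3819
20–29: 3208 * 0.966 = 3099
30–39: 7216 * 0.961 = 6935
40+: 8409 * 0.941 + 13236 * 0.653 = 7913 + 8643 = 16556
Net migration: 10–19 + 170 → 3989; 30–39 − 410 → 6525
Population now: 0–9=3168, 10–19=3989, 20–29=3099, 30–39=6525, 40+=16556

3168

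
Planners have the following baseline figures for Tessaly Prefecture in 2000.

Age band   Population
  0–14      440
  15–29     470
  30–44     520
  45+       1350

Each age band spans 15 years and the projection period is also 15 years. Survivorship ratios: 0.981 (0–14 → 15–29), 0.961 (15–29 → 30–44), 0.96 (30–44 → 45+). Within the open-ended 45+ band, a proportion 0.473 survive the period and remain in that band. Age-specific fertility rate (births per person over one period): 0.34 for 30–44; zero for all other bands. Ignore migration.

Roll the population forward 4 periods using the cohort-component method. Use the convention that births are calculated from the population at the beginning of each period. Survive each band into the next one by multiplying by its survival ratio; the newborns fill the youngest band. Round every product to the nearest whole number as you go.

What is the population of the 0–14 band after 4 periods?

57

[period 1]
Births: 520 * 0.34 = 177
15–29: 440 * 0.981 = 432
30–44: 470 * 0.961 = 452
45+: 520 * 0.96 + 1350 * 0.473 = 499 + 639 = 1138
Giving 177 / 432 / 452 / 1138.
[period 2]
Births: 452 * 0.34 = 154
15–29: 177 * 0.981 = 174
30–44: 432 * 0.961 = 415
45+: 452 * 0.96 + 1138 * 0.473 = 434 + 538 = 972
Giving 154 / 174 / 415 / 972.
[period 3]
Births: 415 * 0.34 = 141
15–29: 154 * 0.981 = 151
30–44: 174 * 0.961 = 167
45+: 415 * 0.96 + 972 * 0.473 = 398 + 460 = 858
Giving 141 / 151 / 167 / 858.
[period 4]
Births: 167 * 0.34 = 57
15–29: 141 * 0.981 = 138
30–44: 151 * 0.961 = 145
45+: 167 * 0.96 + 858 * 0.473 = 160 + 406 = 566
Giving 57 / 138 / 145 / 566.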